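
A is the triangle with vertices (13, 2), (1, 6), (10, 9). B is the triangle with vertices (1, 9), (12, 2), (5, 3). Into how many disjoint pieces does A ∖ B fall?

A ∖ B splits into 2 disjoint pieces (area 25.7906, area 1.4026).

2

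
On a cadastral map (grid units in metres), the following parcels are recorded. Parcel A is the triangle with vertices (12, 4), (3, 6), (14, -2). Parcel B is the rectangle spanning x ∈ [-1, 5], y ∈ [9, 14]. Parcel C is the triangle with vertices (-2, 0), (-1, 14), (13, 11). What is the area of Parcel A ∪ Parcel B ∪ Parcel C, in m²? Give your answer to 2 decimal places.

By inclusion–exclusion:
Individual areas: |Parcel A| = 25, |Parcel B| = 30, |Parcel C| = 99.5.
|Parcel A∩Parcel B| = 0.
|Parcel A∩Parcel C| = 0.9851.
|Parcel B∩Parcel C| = 26.1429.
|Parcel A∩Parcel B∩Parcel C| = 0.
|Parcel A ∪ Parcel B ∪ Parcel C| = 154.5 − 27.1279 + 0 = 127.37.

127.37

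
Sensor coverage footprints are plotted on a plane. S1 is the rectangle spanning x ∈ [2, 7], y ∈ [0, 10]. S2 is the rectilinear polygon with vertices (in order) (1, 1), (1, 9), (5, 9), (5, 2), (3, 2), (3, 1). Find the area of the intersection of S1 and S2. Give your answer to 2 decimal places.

The intersection is the polygon with vertices (2,9), (5,9), (5,2), (3,2), (3,1), (2,1).
By the shoelace formula its area is 22.00.

22.00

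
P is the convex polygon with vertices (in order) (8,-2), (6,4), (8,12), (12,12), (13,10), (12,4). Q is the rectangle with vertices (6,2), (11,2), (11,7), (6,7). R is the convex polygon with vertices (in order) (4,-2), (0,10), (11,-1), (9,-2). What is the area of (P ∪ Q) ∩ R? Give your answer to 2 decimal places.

The region (P ∪ Q) ∩ R is the polygon with vertices (6,2), (6,4), (9.6,0.4), (8,-2), (6.667,2).
By the shoelace formula its area is 7.87.

7.87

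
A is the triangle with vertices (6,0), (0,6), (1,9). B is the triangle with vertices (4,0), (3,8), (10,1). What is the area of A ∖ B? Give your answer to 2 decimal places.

9.66

|A| = 12, |A∩B| = 2.3401.
|A ∖ B| = |A| − |A∩B| = 12 − 2.3401 = 9.66.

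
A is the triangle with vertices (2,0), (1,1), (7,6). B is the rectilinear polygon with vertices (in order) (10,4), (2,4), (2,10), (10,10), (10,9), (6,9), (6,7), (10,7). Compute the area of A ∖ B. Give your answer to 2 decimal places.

4.77

|A| = 5.5, |A∩B| = 0.7333.
|A ∖ B| = |A| − |A∩B| = 5.5 − 0.7333 = 4.77.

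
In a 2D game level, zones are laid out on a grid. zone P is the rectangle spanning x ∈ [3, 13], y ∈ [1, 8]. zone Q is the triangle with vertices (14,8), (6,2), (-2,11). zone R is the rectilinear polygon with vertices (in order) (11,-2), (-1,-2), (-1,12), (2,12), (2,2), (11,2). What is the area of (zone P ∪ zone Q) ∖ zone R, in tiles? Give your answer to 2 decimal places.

|zone P ∪ zone Q| = 93.4375.
|(zone P ∪ zone Q) ∩ zone R| = 15.0312.
|(zone P ∪ zone Q) ∖ zone R| = 93.4375 − 15.0312 = 78.41.

78.41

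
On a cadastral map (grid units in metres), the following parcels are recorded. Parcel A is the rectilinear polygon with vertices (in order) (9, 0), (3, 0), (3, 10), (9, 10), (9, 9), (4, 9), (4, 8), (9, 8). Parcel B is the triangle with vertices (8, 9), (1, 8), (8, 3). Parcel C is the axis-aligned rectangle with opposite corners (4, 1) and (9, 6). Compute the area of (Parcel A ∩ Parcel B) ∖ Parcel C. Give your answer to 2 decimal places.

|Parcel A ∩ Parcel B| = 16.4286.
|(Parcel A ∩ Parcel B) ∩ Parcel C| = 6.2857.
|(Parcel A ∩ Parcel B) ∖ Parcel C| = 16.4286 − 6.2857 = 10.14.

10.14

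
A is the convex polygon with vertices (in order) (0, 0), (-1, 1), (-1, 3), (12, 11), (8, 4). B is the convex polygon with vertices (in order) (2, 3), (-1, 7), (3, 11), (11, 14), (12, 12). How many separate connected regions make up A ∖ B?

A ∖ B is a single connected region.

1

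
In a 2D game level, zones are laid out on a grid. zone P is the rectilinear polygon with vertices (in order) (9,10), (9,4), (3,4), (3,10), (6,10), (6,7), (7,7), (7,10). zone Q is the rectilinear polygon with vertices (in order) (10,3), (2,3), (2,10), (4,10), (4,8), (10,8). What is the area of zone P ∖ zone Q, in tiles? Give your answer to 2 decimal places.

8.00

|zone P| = 33, |zone P∩zone Q| = 25.
|zone P ∖ zone Q| = |zone P| − |zone P∩zone Q| = 33 − 25 = 8.00.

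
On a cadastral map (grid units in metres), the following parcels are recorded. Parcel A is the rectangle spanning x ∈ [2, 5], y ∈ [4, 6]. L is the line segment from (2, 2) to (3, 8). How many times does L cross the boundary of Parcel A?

2

The segment meets the boundary at (2.667,6), (2.333,4).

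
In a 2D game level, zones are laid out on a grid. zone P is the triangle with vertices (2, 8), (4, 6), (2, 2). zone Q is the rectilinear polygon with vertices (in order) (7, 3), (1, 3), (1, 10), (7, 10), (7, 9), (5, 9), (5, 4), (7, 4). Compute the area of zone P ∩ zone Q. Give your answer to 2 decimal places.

5.75

The intersection is the polygon with vertices (4,6), (2.5,3), (2,3), (2,8).
By the shoelace formula its area is 5.75.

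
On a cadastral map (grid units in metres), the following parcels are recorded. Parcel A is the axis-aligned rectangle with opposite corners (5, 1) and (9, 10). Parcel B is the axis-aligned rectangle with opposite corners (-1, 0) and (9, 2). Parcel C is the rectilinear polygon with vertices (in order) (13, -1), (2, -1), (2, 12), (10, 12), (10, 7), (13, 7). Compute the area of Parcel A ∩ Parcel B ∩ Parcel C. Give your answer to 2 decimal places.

The intersection is the polygon with vertices (5,1), (5,2), (9,2), (9,1).
By the shoelace formula its area is 4.00.

4.00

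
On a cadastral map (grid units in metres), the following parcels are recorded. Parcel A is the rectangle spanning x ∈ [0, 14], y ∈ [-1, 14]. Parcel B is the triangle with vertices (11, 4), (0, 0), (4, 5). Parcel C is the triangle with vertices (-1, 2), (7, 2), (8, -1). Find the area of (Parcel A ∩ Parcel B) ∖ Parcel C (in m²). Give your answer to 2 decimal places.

|Parcel A ∩ Parcel B| = 19.5.
|(Parcel A ∩ Parcel B) ∩ Parcel C| = 2.7844.
|(Parcel A ∩ Parcel B) ∖ Parcel C| = 19.5 − 2.7844 = 16.72.

16.72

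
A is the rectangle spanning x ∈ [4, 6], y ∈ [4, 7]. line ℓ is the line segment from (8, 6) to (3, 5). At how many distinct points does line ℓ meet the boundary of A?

The segment meets the boundary at (4,5.2), (6,5.6).

2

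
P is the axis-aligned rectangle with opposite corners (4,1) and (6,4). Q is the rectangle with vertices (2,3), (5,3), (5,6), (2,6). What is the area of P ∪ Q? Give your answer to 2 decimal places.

14.00

By inclusion–exclusion:
Individual areas: |P| = 6, |Q| = 9.
|P∩Q|: x∈[4,5], y∈[3,4] → 1·1 = 1.
|P ∪ Q| = 15 − 1 = 14.00.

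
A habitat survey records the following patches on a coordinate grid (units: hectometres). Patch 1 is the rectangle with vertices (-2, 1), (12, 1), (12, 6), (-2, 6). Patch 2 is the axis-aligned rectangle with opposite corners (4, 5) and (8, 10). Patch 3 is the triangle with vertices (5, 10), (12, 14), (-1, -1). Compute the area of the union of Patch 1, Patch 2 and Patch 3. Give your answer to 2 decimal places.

By inclusion–exclusion:
Individual areas: |Patch 1| = 70, |Patch 2| = 20, |Patch 3| = 26.5.
|Patch 1∩Patch 2|: x∈[4,8], y∈[5,6] → 4·1 = 4.
|Patch 1∩Patch 3| = 7.2273.
|Patch 2∩Patch 3| = 10.7526.
|Patch 1∩Patch 2∩Patch 3| = 0.6333.
|Patch 1 ∪ Patch 2 ∪ Patch 3| = 116.5 − 21.9798 + 0.6333 = 95.15.

95.15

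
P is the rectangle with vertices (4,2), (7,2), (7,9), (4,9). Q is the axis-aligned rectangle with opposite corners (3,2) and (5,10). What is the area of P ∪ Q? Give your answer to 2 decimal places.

By inclusion–exclusion:
Individual areas: |P| = 21, |Q| = 16.
|P∩Q|: x∈[4,5], y∈[2,9] → 1·7 = 7.
|P ∪ Q| = 37 − 7 = 30.00.

30.00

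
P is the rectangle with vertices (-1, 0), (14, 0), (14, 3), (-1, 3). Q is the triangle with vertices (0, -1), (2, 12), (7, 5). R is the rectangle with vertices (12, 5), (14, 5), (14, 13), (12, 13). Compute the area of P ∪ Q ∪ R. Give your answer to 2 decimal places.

By inclusion–exclusion:
Individual areas: |P| = 45, |Q| = 39.5, |R| = 16.
|P∩Q| = 7.5962.
|P∩R| = 0 (no overlap).
|Q∩R| = 0.
|P∩Q∩R| = 0.
|P ∪ Q ∪ R| = 100.5 − 7.5962 + 0 = 92.90.

92.90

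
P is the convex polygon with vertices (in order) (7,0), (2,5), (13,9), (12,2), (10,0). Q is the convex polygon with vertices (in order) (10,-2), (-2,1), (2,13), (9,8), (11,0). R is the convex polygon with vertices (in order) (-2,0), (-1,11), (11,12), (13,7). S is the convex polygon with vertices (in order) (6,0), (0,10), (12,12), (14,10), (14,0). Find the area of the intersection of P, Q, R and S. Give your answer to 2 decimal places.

15.59

The intersection is the polygon with vertices (9.642,5.433), (4.25,2.917), (2.821,5.298), (9.104,7.583).
By the shoelace formula its area is 15.59.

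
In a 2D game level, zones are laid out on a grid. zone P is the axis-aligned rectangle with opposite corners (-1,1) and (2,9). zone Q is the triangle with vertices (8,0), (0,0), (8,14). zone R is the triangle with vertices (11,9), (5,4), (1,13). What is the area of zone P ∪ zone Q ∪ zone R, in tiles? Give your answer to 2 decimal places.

By inclusion–exclusion:
Individual areas: |zone P| = 24, |zone Q| = 56, |zone R| = 37.
|zone P∩zone Q| = 1.7857.
|zone P∩zone R| = 0.
|zone Q∩zone R| = 17.8372.
|zone P∩zone Q∩zone R| = 0.
|zone P ∪ zone Q ∪ zone R| = 117 − 19.6229 + 0 = 97.38.

97.38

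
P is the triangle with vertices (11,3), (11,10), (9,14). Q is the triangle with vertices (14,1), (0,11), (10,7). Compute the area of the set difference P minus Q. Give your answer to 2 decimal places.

|P| = 7, |P∩Q| = 0.7791.
|P ∖ Q| = |P| − |P∩Q| = 7 − 0.7791 = 6.22.

6.22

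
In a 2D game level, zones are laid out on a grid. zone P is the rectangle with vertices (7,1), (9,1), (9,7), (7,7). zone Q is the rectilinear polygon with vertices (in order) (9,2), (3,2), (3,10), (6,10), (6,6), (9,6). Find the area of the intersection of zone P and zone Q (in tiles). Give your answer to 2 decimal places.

The intersection is the polygon with vertices (9,2), (7,2), (7,6), (9,6).
By the shoelace formula its area is 8.00.

8.00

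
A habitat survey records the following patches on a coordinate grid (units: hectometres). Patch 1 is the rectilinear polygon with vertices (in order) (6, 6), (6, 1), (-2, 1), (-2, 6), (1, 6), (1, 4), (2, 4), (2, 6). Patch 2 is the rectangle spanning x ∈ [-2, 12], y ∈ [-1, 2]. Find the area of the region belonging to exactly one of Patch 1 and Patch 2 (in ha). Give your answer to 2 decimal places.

|Patch 1| = 38, |Patch 2| = 42, |Patch 1∩Patch 2| = 8.
|Patch 1 △ Patch 2| = |Patch 1| + |Patch 2| − 2·|Patch 1∩Patch 2| = 38 + 42 − 16 = 64.00.

64.00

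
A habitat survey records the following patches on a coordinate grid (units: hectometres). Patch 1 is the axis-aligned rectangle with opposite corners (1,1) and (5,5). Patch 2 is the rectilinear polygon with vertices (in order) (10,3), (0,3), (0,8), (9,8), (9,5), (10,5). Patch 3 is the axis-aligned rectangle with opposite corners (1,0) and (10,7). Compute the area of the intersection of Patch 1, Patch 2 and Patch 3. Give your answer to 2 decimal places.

The intersection is the polygon with vertices (5,5), (5,3), (1,3), (1,5).
By the shoelace formula its area is 8.00.

8.00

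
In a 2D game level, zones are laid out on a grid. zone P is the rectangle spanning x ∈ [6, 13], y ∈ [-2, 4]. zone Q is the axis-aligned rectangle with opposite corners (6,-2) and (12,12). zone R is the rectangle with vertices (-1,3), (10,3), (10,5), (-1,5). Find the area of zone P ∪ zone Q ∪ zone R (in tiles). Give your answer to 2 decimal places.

By inclusion–exclusion:
Individual areas: |zone P| = 42, |zone Q| = 84, |zone R| = 22.
|zone P∩zone Q|: x∈[6,12], y∈[-2,4] → 6·6 = 36.
|zone P∩zone R|: x∈[6,10], y∈[3,4] → 4·1 = 4.
|zone Q∩zone R|: x∈[6,10], y∈[3,5] → 4·2 = 8.
|zone P∩zone Q∩zone R| = 4.
|zone P ∪ zone Q ∪ zone R| = 148 − 48 + 4 = 104.00.

104.00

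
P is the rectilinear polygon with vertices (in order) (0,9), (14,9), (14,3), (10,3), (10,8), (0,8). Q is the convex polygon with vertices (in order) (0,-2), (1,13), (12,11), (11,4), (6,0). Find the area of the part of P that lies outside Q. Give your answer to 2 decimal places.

17.51

|P| = 34, |P∩Q| = 16.4857.
|P ∖ Q| = |P| − |P∩Q| = 34 − 16.4857 = 17.51.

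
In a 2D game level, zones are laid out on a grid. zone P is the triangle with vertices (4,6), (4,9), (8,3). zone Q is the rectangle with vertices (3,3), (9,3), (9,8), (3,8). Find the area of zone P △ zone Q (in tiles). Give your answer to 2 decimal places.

24.67

|zone P| = 6, |zone Q| = 30, |zone P∩zone Q| = 5.6667.
|zone P △ zone Q| = |zone P| + |zone Q| − 2·|zone P∩zone Q| = 6 + 30 − 11.3333 = 24.67.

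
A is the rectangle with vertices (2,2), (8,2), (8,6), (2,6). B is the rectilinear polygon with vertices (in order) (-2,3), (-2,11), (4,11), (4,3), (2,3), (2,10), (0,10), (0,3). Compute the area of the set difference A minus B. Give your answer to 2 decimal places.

|A| = 24, |A∩B| = 6.
|A ∖ B| = |A| − |A∩B| = 24 − 6 = 18.00.

18.00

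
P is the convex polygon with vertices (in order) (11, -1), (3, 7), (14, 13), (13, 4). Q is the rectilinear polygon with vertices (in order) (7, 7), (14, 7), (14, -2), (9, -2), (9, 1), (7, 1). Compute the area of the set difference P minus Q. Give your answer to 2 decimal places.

39.00

|P| = 74.5, |P∩Q| = 35.5.
|P ∖ Q| = |P| − |P∩Q| = 74.5 − 35.5 = 39.00.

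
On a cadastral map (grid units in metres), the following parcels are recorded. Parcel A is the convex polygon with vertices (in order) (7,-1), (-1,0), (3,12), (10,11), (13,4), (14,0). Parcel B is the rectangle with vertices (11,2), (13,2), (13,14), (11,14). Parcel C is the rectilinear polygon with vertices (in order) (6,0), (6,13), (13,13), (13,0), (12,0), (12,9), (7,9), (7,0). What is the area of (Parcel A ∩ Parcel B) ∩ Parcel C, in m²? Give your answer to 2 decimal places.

3.17

The region (Parcel A ∩ Parcel B) ∩ Parcel C is the polygon with vertices (13,2), (12,2), (12,6.333), (13,4).
By the shoelace formula its area is 3.17.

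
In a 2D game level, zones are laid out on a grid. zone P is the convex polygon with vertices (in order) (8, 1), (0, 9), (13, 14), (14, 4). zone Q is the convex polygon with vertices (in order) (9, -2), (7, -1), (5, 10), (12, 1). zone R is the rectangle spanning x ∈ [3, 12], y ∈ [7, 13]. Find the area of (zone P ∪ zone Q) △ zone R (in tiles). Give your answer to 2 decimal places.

|zone P ∪ zone Q| = 117.38.
|(zone P ∪ zone Q) ∩ zone R| = 43.4692.
|(zone P ∪ zone Q) △ zone R| = 117.38 + 54 − 86.9385 = 84.44.

84.44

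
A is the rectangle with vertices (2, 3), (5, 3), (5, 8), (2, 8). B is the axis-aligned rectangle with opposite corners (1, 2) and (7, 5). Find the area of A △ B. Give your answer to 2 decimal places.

|A∩B|: x∈[2,5], y∈[3,5] → 3·2 = 6.
|A △ B| = |A| + |B| − 2·|A∩B| = 15 + 18 − 12 = 21.00.

21.00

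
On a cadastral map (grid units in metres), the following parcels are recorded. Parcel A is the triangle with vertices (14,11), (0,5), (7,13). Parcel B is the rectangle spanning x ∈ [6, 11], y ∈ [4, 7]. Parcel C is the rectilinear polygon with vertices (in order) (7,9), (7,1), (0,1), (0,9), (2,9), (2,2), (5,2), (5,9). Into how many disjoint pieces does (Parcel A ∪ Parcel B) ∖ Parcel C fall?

(Parcel A ∪ Parcel B) ∖ Parcel C splits into 2 disjoint pieces (area 30.7143, area 12).

2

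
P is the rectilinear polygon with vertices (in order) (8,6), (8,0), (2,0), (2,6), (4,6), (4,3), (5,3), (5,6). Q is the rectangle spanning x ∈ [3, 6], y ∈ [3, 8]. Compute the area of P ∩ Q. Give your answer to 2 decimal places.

6.00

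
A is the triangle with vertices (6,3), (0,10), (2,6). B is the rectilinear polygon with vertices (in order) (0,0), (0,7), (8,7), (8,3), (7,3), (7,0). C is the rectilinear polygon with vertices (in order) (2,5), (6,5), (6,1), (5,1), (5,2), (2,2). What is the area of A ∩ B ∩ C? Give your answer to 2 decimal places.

0.95

The intersection is the polygon with vertices (3.333,5), (4.286,5), (6,3).
By the shoelace formula its area is 0.95.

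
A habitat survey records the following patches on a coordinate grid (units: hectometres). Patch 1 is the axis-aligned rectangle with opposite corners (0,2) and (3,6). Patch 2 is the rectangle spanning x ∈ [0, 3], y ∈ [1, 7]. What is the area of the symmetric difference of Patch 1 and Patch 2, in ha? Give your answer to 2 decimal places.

6.00

|Patch 1∩Patch 2|: x∈[0,3], y∈[2,6] → 3·4 = 12.
|Patch 1 △ Patch 2| = |Patch 1| + |Patch 2| − 2·|Patch 1∩Patch 2| = 12 + 18 − 24 = 6.00.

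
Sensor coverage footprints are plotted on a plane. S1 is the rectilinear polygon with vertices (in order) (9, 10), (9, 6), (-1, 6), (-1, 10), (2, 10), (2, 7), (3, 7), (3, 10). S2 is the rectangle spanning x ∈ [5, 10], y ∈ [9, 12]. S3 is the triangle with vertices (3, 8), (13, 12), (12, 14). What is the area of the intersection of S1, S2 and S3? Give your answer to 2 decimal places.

1.42

The intersection is the polygon with vertices (5,9), (5,9.333), (6,10), (8,10), (5.5,9).
By the shoelace formula its area is 1.42.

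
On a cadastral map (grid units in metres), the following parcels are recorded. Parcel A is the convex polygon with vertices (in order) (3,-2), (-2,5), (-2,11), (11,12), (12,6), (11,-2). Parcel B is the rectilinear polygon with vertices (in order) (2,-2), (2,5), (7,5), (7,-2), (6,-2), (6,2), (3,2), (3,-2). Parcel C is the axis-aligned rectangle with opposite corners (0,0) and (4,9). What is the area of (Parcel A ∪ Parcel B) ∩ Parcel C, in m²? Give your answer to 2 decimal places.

The region (Parcel A ∪ Parcel B) ∩ Parcel C is the polygon with vertices (0,2.2), (0,9), (4,9), (4,0), (1.571,0).
By the shoelace formula its area is 34.27.

34.27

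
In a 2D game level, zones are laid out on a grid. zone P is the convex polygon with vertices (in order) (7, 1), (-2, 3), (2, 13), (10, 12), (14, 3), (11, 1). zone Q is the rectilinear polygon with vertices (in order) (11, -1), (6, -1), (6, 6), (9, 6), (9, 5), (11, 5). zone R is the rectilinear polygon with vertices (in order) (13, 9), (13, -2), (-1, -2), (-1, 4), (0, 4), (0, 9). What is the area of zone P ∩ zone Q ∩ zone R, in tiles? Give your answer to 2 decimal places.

22.89

The intersection is the polygon with vertices (6,6), (9,6), (9,5), (11,5), (11,1), (7,1), (6,1.222).
By the shoelace formula its area is 22.89.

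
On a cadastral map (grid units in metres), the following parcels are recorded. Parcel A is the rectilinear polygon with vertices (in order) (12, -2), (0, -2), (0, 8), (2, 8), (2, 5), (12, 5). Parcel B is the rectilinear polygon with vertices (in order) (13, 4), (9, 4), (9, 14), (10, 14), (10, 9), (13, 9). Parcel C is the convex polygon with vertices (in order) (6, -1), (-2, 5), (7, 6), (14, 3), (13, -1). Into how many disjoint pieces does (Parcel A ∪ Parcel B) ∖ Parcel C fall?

(Parcel A ∪ Parcel B) ∖ Parcel C splits into 3 disjoint pieces (area 25.5, area 5.3333, area 23.5).

3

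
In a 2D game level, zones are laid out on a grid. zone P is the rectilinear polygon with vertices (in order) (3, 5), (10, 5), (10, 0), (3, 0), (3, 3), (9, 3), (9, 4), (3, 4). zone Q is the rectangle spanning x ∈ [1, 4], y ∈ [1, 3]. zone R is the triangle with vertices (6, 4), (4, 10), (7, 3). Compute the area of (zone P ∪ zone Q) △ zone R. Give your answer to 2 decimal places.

33.95

|zone P ∪ zone Q| = 33.
|(zone P ∪ zone Q) ∩ zone R| = 0.5238.
|(zone P ∪ zone Q) △ zone R| = 33 + 2 − 1.0476 = 33.95.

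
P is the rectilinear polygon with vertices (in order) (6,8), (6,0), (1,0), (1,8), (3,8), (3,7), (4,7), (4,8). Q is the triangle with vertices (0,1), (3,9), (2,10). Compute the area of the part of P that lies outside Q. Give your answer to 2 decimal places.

36.17

|P| = 39, |P∩Q| = 2.8264.
|P ∖ Q| = |P| − |P∩Q| = 39 − 2.8264 = 36.17.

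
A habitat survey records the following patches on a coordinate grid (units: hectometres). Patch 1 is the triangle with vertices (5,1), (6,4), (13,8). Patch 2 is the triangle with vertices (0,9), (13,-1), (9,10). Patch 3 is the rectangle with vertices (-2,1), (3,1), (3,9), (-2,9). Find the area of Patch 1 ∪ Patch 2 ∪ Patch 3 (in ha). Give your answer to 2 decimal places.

By inclusion–exclusion:
Individual areas: |Patch 1| = 8.5, |Patch 2| = 51.5, |Patch 3| = 40.
|Patch 1∩Patch 2| = 4.5563.
|Patch 1∩Patch 3| = 0.
|Patch 2∩Patch 3| = 3.4615.
|Patch 1∩Patch 2∩Patch 3| = 0.
|Patch 1 ∪ Patch 2 ∪ Patch 3| = 100 − 8.0178 + 0 = 91.98.

91.98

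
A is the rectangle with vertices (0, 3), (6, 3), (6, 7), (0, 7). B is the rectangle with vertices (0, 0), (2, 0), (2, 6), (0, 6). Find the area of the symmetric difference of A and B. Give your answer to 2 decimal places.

|A∩B|: x∈[0,2], y∈[3,6] → 2·3 = 6.
|A △ B| = |A| + |B| − 2·|A∩B| = 24 + 12 − 12 = 24.00.

24.00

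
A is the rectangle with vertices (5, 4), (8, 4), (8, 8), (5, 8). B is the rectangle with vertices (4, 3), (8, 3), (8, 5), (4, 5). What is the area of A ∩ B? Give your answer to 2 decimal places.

|A∩B|: x∈[5,8], y∈[4,5] → 3·1 = 3.

3.00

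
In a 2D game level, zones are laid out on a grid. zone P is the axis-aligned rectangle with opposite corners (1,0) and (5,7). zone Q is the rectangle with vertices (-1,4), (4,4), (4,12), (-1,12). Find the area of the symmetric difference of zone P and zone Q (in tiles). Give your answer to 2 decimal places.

50.00

|zone P∩zone Q|: x∈[1,4], y∈[4,7] → 3·3 = 9.
|zone P △ zone Q| = |zone P| + |zone Q| − 2·|zone P∩zone Q| = 28 + 40 − 18 = 50.00.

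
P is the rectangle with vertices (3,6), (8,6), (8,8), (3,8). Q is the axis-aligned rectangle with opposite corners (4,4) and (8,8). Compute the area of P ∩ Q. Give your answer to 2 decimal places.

8.00

|P∩Q|: x∈[4,8], y∈[6,8] → 4·2 = 8.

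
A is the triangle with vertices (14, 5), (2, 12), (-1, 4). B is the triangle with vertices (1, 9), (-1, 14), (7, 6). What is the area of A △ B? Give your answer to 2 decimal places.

54.42

|A| = 58.5, |B| = 12, |A∩B| = 8.0411.
|A △ B| = |A| + |B| − 2·|A∩B| = 58.5 + 12 − 16.0821 = 54.42.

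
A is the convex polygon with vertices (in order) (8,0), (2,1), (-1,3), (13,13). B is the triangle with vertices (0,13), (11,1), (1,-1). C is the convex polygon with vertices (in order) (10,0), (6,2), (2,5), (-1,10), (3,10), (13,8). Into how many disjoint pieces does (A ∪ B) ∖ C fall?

4

(A ∪ B) ∖ C splits into 4 disjoint pieces (area 29.8521, area 3.8036, area 9.2076, area 0.1934).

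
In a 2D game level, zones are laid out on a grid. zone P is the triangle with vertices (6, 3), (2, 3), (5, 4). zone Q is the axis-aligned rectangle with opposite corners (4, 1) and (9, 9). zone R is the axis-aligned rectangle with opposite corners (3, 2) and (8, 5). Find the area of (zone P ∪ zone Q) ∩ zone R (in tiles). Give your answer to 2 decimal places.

The region (zone P ∪ zone Q) ∩ zone R is the polygon with vertices (4,3.667), (4,5), (8,5), (8,2), (4,2), (4,3), (3,3), (3,3.333).
By the shoelace formula its area is 12.50.

12.50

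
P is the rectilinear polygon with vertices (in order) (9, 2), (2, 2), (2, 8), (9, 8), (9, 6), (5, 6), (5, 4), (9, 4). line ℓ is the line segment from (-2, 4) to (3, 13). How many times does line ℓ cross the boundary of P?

0

The segment lies entirely outside P and never meets its boundary.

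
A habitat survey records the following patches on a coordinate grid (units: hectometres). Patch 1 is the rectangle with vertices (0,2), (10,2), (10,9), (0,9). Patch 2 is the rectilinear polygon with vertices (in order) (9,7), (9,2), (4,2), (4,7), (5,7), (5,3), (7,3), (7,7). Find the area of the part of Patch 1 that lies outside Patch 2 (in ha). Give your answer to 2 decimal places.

53.00

|Patch 1| = 70, |Patch 1∩Patch 2| = 17.
|Patch 1 ∖ Patch 2| = |Patch 1| − |Patch 1∩Patch 2| = 70 − 17 = 53.00.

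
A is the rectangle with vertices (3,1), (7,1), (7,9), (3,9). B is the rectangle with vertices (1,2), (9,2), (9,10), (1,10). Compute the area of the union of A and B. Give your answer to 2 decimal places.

68.00

By inclusion–exclusion:
Individual areas: |A| = 32, |B| = 64.
|A∩B|: x∈[3,7], y∈[2,9] → 4·7 = 28.
|A ∪ B| = 96 − 28 = 68.00.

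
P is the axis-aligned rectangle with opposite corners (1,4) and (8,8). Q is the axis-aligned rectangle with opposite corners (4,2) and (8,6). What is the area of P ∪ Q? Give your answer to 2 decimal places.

36.00

By inclusion–exclusion:
Individual areas: |P| = 28, |Q| = 16.
|P∩Q|: x∈[4,8], y∈[4,6] → 4·2 = 8.
|P ∪ Q| = 44 − 8 = 36.00.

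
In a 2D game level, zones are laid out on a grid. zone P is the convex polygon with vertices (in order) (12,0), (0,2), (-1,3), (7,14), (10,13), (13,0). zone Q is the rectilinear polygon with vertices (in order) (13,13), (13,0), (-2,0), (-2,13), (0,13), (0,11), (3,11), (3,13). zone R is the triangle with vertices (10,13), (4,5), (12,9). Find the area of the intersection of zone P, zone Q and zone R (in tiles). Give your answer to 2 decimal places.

The intersection is the polygon with vertices (11.034,8.517), (4,5), (10,13).
By the shoelace formula its area is 17.59.

17.59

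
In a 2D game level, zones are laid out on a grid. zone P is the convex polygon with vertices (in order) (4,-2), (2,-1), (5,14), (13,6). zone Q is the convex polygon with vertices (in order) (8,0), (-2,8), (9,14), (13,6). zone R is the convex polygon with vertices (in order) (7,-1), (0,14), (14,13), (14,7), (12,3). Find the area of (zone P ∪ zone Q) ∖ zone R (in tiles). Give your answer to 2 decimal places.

|zone P ∪ zone Q| = 124.1797.
|(zone P ∪ zone Q) ∩ zone R| = 88.5895.
|(zone P ∪ zone Q) ∖ zone R| = 124.1797 − 88.5895 = 35.59.

35.59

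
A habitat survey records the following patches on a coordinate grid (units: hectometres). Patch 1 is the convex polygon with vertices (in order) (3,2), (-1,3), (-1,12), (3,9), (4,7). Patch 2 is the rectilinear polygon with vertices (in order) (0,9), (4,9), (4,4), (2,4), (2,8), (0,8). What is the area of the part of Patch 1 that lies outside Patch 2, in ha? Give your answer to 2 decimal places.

|Patch 1| = 35.5, |Patch 1∩Patch 2| = 10.1.
|Patch 1 ∖ Patch 2| = |Patch 1| − |Patch 1∩Patch 2| = 35.5 − 10.1 = 25.40.

25.40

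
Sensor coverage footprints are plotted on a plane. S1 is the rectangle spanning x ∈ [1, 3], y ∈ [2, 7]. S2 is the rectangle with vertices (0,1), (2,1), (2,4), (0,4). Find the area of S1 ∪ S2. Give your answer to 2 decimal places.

14.00

By inclusion–exclusion:
Individual areas: |S1| = 10, |S2| = 6.
|S1∩S2|: x∈[1,2], y∈[2,4] → 1·2 = 2.
|S1 ∪ S2| = 16 − 2 = 14.00.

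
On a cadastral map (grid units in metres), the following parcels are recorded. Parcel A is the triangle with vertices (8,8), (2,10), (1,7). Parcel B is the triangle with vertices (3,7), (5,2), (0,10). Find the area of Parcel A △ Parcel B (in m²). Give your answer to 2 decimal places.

|Parcel A| = 10, |Parcel B| = 4.5, |Parcel A∩Parcel B| = 0.9007.
|Parcel A △ Parcel B| = |Parcel A| + |Parcel B| − 2·|Parcel A∩Parcel B| = 10 + 4.5 − 1.8015 = 12.70.

12.70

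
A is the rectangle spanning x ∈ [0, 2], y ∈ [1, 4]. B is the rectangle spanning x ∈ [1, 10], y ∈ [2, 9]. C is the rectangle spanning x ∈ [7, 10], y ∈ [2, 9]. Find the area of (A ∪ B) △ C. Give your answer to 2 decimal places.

|A ∪ B| = 67.
|(A ∪ B) ∩ C| = 21.
|(A ∪ B) △ C| = 67 + 21 − 42 = 46.00.

46.00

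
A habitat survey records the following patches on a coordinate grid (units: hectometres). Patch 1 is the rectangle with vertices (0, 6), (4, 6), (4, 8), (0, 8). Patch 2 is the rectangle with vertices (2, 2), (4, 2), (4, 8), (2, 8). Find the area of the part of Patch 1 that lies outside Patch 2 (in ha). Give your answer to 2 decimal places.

|Patch 1∩Patch 2|: x∈[2,4], y∈[6,8] → 2·2 = 4.
|Patch 1| = 8.
|Patch 1 ∖ Patch 2| = |Patch 1| − |Patch 1∩Patch 2| = 8 − 4 = 4.00.

4.00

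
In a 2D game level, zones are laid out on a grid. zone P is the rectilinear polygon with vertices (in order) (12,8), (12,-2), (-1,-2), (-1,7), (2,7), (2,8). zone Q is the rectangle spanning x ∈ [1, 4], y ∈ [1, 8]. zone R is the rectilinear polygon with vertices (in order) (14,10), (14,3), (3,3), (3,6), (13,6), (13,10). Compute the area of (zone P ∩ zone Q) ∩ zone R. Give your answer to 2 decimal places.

3.00

The region (zone P ∩ zone Q) ∩ zone R is the polygon with vertices (4,3), (3,3), (3,6), (4,6).
By the shoelace formula its area is 3.00.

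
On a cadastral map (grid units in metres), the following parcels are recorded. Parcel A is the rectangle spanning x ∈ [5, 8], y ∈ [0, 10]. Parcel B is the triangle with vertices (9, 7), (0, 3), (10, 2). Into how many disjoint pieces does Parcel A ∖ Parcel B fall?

Parcel A ∖ Parcel B splits into 2 disjoint pieces (area 7.05, area 12.3333).

2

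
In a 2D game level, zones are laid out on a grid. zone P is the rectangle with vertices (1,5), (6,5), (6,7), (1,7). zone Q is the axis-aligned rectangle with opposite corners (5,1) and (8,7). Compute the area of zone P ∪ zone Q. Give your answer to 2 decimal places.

26.00

By inclusion–exclusion:
Individual areas: |zone P| = 10, |zone Q| = 18.
|zone P∩zone Q|: x∈[5,6], y∈[5,7] → 1·2 = 2.
|zone P ∪ zone Q| = 28 − 2 = 26.00.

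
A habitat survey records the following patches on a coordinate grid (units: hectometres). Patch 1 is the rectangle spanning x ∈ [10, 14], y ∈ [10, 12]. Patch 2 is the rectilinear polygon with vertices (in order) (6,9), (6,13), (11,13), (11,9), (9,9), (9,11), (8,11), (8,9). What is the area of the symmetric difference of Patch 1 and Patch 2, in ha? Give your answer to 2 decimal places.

22.00

|Patch 1| = 8, |Patch 2| = 18, |Patch 1∩Patch 2| = 2.
|Patch 1 △ Patch 2| = |Patch 1| + |Patch 2| − 2·|Patch 1∩Patch 2| = 8 + 18 − 4 = 22.00.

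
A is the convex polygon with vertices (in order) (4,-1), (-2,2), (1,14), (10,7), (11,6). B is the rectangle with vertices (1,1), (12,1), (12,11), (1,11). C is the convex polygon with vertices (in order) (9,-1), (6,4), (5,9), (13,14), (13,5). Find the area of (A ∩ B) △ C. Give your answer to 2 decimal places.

97.19

|A ∩ B| = 72.7143.
|(A ∩ B) ∩ C| = 24.263.
|(A ∩ B) △ C| = 72.7143 + 73 − 48.526 = 97.19.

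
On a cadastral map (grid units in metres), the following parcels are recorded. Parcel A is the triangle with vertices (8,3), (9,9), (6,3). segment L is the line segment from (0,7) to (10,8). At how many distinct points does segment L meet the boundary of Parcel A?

2

The segment meets the boundary at (8.814,7.881), (8.421,7.842).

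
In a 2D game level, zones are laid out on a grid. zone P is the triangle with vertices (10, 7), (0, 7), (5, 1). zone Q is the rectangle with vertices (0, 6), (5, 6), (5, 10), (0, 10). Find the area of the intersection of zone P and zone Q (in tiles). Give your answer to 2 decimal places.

4.58

The intersection is the polygon with vertices (5,7), (5,6), (0.833,6), (0,7).
By the shoelace formula its area is 4.58.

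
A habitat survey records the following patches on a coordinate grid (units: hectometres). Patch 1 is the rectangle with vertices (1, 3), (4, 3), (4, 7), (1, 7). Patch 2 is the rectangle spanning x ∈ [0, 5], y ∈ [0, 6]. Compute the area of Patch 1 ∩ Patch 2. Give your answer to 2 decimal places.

9.00

|Patch 1∩Patch 2|: x∈[1,4], y∈[3,6] → 3·3 = 9.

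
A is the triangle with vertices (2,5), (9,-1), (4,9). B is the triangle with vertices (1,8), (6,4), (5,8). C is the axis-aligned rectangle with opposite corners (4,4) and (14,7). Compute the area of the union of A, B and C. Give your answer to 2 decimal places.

46.91

By inclusion–exclusion:
Individual areas: |A| = 20, |B| = 8, |C| = 30.
|A∩B| = 5.7143.
|A∩C| = 5.25.
|B∩C| = 3.275.
|A∩B∩C| = 3.15.
|A ∪ B ∪ C| = 58 − 14.2393 + 3.15 = 46.91.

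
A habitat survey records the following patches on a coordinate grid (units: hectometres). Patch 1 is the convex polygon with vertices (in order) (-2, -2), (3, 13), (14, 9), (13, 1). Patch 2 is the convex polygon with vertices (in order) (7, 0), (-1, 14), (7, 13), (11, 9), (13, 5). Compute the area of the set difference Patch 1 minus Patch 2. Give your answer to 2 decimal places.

|Patch 1| = 151, |Patch 1∩Patch 2| = 80.218.
|Patch 1 ∖ Patch 2| = |Patch 1| − |Patch 1∩Patch 2| = 151 − 80.218 = 70.78.

70.78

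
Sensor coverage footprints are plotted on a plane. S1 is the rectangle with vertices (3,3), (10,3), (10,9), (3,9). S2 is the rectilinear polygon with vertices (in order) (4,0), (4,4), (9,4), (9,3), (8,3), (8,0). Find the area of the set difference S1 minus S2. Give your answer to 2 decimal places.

37.00

|S1| = 42, |S1∩S2| = 5.
|S1 ∖ S2| = |S1| − |S1∩S2| = 42 − 5 = 37.00.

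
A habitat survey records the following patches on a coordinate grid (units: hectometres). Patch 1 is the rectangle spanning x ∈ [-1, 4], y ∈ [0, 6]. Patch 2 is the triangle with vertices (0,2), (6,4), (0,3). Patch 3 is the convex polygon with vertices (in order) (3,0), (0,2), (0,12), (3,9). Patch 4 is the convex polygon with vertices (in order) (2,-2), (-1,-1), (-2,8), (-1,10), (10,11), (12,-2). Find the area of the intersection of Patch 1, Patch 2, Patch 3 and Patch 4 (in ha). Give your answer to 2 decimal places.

The intersection is the polygon with vertices (0,3), (3,3.5), (3,3), (0,2).
By the shoelace formula its area is 2.25.

2.25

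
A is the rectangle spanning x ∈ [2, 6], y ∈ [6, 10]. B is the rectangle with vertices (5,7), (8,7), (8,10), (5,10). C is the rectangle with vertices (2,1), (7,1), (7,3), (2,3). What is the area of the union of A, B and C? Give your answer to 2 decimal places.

By inclusion–exclusion:
Individual areas: |A| = 16, |B| = 9, |C| = 10.
|A∩B|: x∈[5,6], y∈[7,10] → 1·3 = 3.
|A∩C| = 0 (no overlap).
|B∩C| = 0 (no overlap).
|A∩B∩C| = 0.
|A ∪ B ∪ C| = 35 − 3 + 0 = 32.00.

32.00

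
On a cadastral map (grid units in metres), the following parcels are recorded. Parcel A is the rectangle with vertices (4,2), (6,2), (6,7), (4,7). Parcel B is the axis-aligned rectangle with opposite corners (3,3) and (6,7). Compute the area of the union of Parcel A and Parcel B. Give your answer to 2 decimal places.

By inclusion–exclusion:
Individual areas: |Parcel A| = 10, |Parcel B| = 12.
|Parcel A∩Parcel B|: x∈[4,6], y∈[3,7] → 2·4 = 8.
|Parcel A ∪ Parcel B| = 22 − 8 = 14.00.

14.00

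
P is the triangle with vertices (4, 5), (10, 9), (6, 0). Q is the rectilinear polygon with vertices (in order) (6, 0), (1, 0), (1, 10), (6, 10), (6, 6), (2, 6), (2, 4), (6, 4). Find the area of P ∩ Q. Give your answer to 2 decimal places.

3.28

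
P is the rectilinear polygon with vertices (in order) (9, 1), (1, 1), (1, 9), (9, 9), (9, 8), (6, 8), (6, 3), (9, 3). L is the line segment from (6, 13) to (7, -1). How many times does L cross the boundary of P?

4

The segment meets the boundary at (6.857,1), (6.714,3), (6.357,8), (6.286,9).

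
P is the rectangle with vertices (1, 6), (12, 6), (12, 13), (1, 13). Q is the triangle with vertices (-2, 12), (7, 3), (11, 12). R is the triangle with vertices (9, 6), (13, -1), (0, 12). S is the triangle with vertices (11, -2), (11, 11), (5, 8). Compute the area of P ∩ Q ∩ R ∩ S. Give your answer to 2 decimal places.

3.83

The intersection is the polygon with vertices (6.2,6), (5,8), (5.571,8.286), (8.486,6.343), (8.333,6).
By the shoelace formula its area is 3.83.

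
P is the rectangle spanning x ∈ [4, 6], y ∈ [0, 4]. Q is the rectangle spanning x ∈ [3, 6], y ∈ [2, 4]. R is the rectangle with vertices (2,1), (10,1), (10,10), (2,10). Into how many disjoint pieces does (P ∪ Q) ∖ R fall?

(P ∪ Q) ∖ R is a single connected region.

1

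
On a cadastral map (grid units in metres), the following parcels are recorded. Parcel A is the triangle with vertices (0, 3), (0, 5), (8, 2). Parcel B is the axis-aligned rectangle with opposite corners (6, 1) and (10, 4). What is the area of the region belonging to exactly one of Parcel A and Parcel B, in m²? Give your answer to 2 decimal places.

|Parcel A| = 8, |Parcel B| = 12, |Parcel A∩Parcel B| = 0.5.
|Parcel A △ Parcel B| = |Parcel A| + |Parcel B| − 2·|Parcel A∩Parcel B| = 8 + 12 − 1 = 19.00.

19.00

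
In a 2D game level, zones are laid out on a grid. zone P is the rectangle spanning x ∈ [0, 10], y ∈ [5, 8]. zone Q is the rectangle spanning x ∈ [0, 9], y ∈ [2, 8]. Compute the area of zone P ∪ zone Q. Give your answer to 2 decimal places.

By inclusion–exclusion:
Individual areas: |zone P| = 30, |zone Q| = 54.
|zone P∩zone Q|: x∈[0,9], y∈[5,8] → 9·3 = 27.
|zone P ∪ zone Q| = 84 − 27 = 57.00.

57.00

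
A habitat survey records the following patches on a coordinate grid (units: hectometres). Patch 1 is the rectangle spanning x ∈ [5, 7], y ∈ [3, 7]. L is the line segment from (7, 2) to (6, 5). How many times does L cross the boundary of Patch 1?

1

The segment meets the boundary at (6.667,3).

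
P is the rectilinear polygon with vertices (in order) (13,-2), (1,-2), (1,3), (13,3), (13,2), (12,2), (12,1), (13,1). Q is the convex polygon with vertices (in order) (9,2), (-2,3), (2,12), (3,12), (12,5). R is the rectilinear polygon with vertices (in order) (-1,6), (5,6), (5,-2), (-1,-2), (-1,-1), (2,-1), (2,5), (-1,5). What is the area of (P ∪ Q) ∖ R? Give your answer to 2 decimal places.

|P ∪ Q| = 133.9091.
|(P ∪ Q) ∩ R| = 27.875.
|(P ∪ Q) ∖ R| = 133.9091 − 27.875 = 106.03.

106.03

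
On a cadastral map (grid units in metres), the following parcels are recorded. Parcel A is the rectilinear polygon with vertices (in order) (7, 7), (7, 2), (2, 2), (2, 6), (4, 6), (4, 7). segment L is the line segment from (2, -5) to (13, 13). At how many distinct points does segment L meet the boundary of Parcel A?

The segment meets the boundary at (7,3.182), (6.278,2).

2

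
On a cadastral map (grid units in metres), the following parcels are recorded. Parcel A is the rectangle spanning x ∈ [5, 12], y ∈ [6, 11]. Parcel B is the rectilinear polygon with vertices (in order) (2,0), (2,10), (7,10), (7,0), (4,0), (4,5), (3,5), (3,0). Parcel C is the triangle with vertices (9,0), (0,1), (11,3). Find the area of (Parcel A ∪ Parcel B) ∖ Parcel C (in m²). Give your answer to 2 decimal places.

66.43

|Parcel A ∪ Parcel B| = 72.
|(Parcel A ∪ Parcel B) ∩ Parcel C| = 5.5657.
|(Parcel A ∪ Parcel B) ∖ Parcel C| = 72 − 5.5657 = 66.43.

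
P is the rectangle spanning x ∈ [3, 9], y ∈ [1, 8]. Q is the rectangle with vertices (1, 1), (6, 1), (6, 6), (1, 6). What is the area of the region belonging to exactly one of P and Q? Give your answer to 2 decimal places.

|P∩Q|: x∈[3,6], y∈[1,6] → 3·5 = 15.
|P △ Q| = |P| + |Q| − 2·|P∩Q| = 42 + 25 − 30 = 37.00.

37.00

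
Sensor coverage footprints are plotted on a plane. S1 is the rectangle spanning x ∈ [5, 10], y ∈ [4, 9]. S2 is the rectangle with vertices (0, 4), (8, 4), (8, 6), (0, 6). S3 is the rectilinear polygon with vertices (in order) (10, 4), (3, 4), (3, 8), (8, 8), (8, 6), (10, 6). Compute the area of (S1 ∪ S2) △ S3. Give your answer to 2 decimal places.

|S1 ∪ S2| = 35.
|(S1 ∪ S2) ∩ S3| = 20.
|(S1 ∪ S2) △ S3| = 35 + 24 − 40 = 19.00.

19.00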